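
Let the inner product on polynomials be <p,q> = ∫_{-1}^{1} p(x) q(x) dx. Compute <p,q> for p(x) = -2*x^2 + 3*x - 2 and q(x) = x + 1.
<p,q> = -10/3

Expand the product: p(x)·q(x) = -2*x^3 + x^2 + x - 2.
∫_{-1}^{1} of each monomial x^k gives [2/(k+1) if k even, 0 if k odd]. Integrating term-by-term (or equivalently evaluating the antiderivative F(x) = -x^4/2 + x^3/3 + x^2/2 - 2*x at the endpoints):
  F(1) − F(−1) = -5/3 − (5/3) = -10/3.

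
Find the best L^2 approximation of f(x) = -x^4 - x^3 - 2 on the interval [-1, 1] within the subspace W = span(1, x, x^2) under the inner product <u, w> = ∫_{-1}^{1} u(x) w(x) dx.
g(x) = -6*x^2/7 - 3*x/5 - 67/35

The best approximation g ∈ W is the orthogonal projection of f onto W. Writing g = a_0 + a_1 x + a_2 x^2, the coefficients solve the normal equations G · a = b where
  G_{ij} = <φ_i, φ_j> and b_i = <f, φ_i>, with φ_0 = 1, φ_1 = x, φ_2 = x^2.
G =
  [2, 0, 2/3]
  [0, 2/3, 0]
  [2/3, 0, 2/5],
b = (-22/5, -2/5, -34/21).
Solving gives a_0 = -67/35, a_1 = -3/5, a_2 = -6/7, so
  g(x) = -6*x^2/7 - 3*x/5 - 67/35.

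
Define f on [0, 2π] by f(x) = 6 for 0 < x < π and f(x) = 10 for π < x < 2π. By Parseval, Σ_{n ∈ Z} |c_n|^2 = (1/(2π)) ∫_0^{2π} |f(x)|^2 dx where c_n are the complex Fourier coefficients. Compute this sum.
Σ |c_n|^2 = 68

Parseval equates the L^2 energy of f (normalised by 1/(2π)) with the ℓ^2 sum of its Fourier coefficients: (1/(2π)) ∫_0^{2π} |f|^2 = Σ |c_n|^2.
Compute the left side: (1/(2π)) [∫_0^π 6^2 dx + ∫_π^{2π} 10^2 dx] = (1/(2π)) · (36π + 100π) = (36 + 100)/2 = 68.
So Σ_{n ∈ Z} |c_n|^2 = 68.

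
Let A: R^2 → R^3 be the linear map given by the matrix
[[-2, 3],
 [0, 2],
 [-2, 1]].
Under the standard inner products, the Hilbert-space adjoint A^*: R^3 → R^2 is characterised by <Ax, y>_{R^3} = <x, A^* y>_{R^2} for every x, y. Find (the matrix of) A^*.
A^* = A^T =
[[-2, 0, -2],
 [3, 2, 1]]

For real matrices with standard dot products, the defining identity <Ax, y> = <x, A^* y> gives (Ax)^T y = x^T (A^*) y, i.e. x^T A^T y = x^T (A^*) y. Since this holds for all x, y, we must have A^* = A^T. Therefore
A^* =
[[-2, 0, -2],
 [3, 2, 1]].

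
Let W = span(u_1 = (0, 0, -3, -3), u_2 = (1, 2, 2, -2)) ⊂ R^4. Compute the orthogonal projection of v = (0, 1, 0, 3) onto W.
proj_W(v) = (-4/13, -8/13, 23/26, 55/26)

Set up U = [u_1 | ... | u_2] ∈ R^(4×2). The projector onto W = col(U) is P = U (U^T U)^(-1) U^T.
Compute U^T U =
  [18, 0]
  [0, 13],
and U^T v = (-9, -4).
Solve U^T U · c = U^T v for the coefficients: c = (-1/2, -4/13). The projection is proj_W(v) = U c.
Check: (v - proj_W(v)) · u_1 = 0  (should be 0).
Check: (v - proj_W(v)) · u_2 = 0  (should be 0).
Result: proj_W(v) = (-4/13, -8/13, 23/26, 55/26).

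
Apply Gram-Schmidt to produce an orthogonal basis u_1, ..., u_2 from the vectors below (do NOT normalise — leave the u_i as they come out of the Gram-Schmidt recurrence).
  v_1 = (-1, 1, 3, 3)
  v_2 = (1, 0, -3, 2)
Orthogonal basis:
  u_1 = (-1, 1, 3, 3)
  u_2 = (4/5, 1/5, -12/5, 13/5)

Apply the Gram-Schmidt recurrence
  u_1 = v_1
  u_i = v_i − Σ_{j<i} ((v_i · u_j) / (u_j · u_j)) · u_j.

Step by step this gives:
  u_1 = (-1, 1, 3, 3)
  u_2 = (4/5, 1/5, -12/5, 13/5)

Orthogonality check:
  u_2 · u_1 = 0 (should be 0)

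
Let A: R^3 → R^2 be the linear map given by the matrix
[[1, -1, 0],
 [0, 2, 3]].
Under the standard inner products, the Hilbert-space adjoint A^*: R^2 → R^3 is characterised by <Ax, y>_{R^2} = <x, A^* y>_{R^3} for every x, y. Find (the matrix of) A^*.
A^* = A^T =
[[1, 0],
 [-1, 2],
 [0, 3]]

For real matrices with standard dot products, the defining identity <Ax, y> = <x, A^* y> gives (Ax)^T y = x^T (A^*) y, i.e. x^T A^T y = x^T (A^*) y. Since this holds for all x, y, we must have A^* = A^T. Therefore
A^* =
[[1, 0],
 [-1, 2],
 [0, 3]].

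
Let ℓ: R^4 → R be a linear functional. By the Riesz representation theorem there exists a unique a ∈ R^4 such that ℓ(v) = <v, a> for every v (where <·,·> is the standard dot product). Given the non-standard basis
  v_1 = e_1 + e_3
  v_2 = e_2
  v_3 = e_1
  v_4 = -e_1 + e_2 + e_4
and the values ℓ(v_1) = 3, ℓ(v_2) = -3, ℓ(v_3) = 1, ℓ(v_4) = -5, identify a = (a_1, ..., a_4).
a = (1, -3, 2, -1)

Write a = (a_1, ..., a_4) in the standard basis. For each basis vector v_i, ℓ(v_i) = <v_i, a> is a linear equation in the a_j's. Collect the n equations into a matrix system V a = ℓ, where row i of V is v_i (expressed in the standard basis). Since V is invertible (lower-triangular with 1s on the diagonal, up to permutation), solve by back-substitution:
  V =
[[1, 0, 1, 0],
 [0, 1, 0, 0],
 [1, 0, 0, 0],
 [-1, 1, 0, 1]]
  V a = (3, -3, 1, -5)
Solving gives a = (1, -3, 2, -1).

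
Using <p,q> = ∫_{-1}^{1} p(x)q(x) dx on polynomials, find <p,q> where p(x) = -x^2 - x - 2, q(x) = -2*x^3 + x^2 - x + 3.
<p,q> = -214/15

Expand the product: p(x)·q(x) = 2*x^5 + x^4 + 4*x^3 - 4*x^2 - x - 6.
∫_{-1}^{1} of each monomial x^k gives [2/(k+1) if k even, 0 if k odd]. Integrating term-by-term (or equivalently evaluating the antiderivative F(x) = x^6/3 + x^5/5 + x^4 - 4*x^3/3 - x^2/2 - 6*x at the endpoints):
  F(1) − F(−1) = -63/10 − (239/30) = -214/15.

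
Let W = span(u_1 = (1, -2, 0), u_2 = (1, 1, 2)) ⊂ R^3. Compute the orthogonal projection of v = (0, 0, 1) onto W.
proj_W(v) = (12/29, 6/29, 20/29)

Set up U = [u_1 | ... | u_2] ∈ R^(3×2). The projector onto W = col(U) is P = U (U^T U)^(-1) U^T.
Compute U^T U =
  [5, -1]
  [-1, 6],
and U^T v = (0, 2).
Solve U^T U · c = U^T v for the coefficients: c = (2/29, 10/29). The projection is proj_W(v) = U c.
Check: (v - proj_W(v)) · u_1 = 0  (should be 0).
Check: (v - proj_W(v)) · u_2 = 0  (should be 0).
Result: proj_W(v) = (12/29, 6/29, 20/29).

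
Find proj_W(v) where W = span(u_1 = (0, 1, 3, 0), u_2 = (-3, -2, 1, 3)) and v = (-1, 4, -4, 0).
proj_W(v) = (246/229, -11/229, -607/229, -246/229)

Set up U = [u_1 | ... | u_2] ∈ R^(4×2). The projector onto W = col(U) is P = U (U^T U)^(-1) U^T.
Compute U^T U =
  [10, 1]
  [1, 23],
and U^T v = (-8, -9).
Solve U^T U · c = U^T v for the coefficients: c = (-175/229, -82/229). The projection is proj_W(v) = U c.
Check: (v - proj_W(v)) · u_1 = 0  (should be 0).
Check: (v - proj_W(v)) · u_2 = 0  (should be 0).
Result: proj_W(v) = (246/229, -11/229, -607/229, -246/229).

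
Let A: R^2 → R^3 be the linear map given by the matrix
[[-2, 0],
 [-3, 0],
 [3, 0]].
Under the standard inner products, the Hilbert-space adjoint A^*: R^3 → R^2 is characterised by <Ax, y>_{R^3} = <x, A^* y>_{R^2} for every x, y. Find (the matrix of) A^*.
A^* = A^T =
[[-2, -3, 3],
 [0, 0, 0]]

For real matrices with standard dot products, the defining identity <Ax, y> = <x, A^* y> gives (Ax)^T y = x^T (A^*) y, i.e. x^T A^T y = x^T (A^*) y. Since this holds for all x, y, we must have A^* = A^T. Therefore
A^* =
[[-2, -3, 3],
 [0, 0, 0]].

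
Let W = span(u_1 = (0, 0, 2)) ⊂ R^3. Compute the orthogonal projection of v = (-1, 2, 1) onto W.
proj_W(v) = (0, 0, 1)

Set up U = [u_1 | ... | u_1] ∈ R^(3×1). The projector onto W = col(U) is P = U (U^T U)^(-1) U^T.
Compute U^T U =
  [4],
and U^T v = (2).
Solve U^T U · c = U^T v for the coefficients: c = (1/2). The projection is proj_W(v) = U c.
Check: (v - proj_W(v)) · u_1 = 0  (should be 0).
Result: proj_W(v) = (0, 0, 1).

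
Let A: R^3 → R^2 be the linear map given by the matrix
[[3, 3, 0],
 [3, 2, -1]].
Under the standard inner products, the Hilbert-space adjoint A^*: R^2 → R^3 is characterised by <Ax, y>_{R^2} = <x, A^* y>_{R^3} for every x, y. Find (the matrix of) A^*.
A^* = A^T =
[[3, 3],
 [3, 2],
 [0, -1]]

For real matrices with standard dot products, the defining identity <Ax, y> = <x, A^* y> gives (Ax)^T y = x^T (A^*) y, i.e. x^T A^T y = x^T (A^*) y. Since this holds for all x, y, we must have A^* = A^T. Therefore
A^* =
[[3, 3],
 [3, 2],
 [0, -1]].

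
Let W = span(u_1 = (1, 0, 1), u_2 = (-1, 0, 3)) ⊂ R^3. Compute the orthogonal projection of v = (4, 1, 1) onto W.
proj_W(v) = (4, 0, 1)

Set up U = [u_1 | ... | u_2] ∈ R^(3×2). The projector onto W = col(U) is P = U (U^T U)^(-1) U^T.
Compute U^T U =
  [2, 2]
  [2, 10],
and U^T v = (5, -1).
Solve U^T U · c = U^T v for the coefficients: c = (13/4, -3/4). The projection is proj_W(v) = U c.
Check: (v - proj_W(v)) · u_1 = 0  (should be 0).
Check: (v - proj_W(v)) · u_2 = 0  (should be 0).
Result: proj_W(v) = (4, 0, 1).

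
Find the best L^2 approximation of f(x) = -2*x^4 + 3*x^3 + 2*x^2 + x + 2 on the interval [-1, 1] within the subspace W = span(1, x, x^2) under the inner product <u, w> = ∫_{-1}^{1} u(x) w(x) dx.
g(x) = 2*x^2/7 + 14*x/5 + 76/35

The best approximation g ∈ W is the orthogonal projection of f onto W. Writing g = a_0 + a_1 x + a_2 x^2, the coefficients solve the normal equations G · a = b where
  G_{ij} = <φ_i, φ_j> and b_i = <f, φ_i>, with φ_0 = 1, φ_1 = x, φ_2 = x^2.
G =
  [2, 0, 2/3]
  [0, 2/3, 0]
  [2/3, 0, 2/5],
b = (68/15, 28/15, 164/105).
Solving gives a_0 = 76/35, a_1 = 14/5, a_2 = 2/7, so
  g(x) = 2*x^2/7 + 14*x/5 + 76/35.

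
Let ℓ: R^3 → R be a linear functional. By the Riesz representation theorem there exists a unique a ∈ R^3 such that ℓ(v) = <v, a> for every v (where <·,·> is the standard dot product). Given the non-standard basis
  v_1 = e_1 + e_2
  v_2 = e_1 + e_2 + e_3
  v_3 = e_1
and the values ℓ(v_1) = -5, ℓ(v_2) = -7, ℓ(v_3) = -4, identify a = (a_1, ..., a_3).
a = (-4, -1, -2)

Write a = (a_1, ..., a_3) in the standard basis. For each basis vector v_i, ℓ(v_i) = <v_i, a> is a linear equation in the a_j's. Collect the n equations into a matrix system V a = ℓ, where row i of V is v_i (expressed in the standard basis). Since V is invertible (lower-triangular with 1s on the diagonal, up to permutation), solve by back-substitution:
  V =
[[1, 1, 0],
 [1, 1, 1],
 [1, 0, 0]]
  V a = (-5, -7, -4)
Solving gives a = (-4, -1, -2).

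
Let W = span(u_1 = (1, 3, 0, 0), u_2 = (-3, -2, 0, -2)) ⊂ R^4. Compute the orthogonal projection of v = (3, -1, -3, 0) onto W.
proj_W(v) = (147/89, -49/89, 0, 140/89)

Set up U = [u_1 | ... | u_2] ∈ R^(4×2). The projector onto W = col(U) is P = U (U^T U)^(-1) U^T.
Compute U^T U =
  [10, -9]
  [-9, 17],
and U^T v = (0, -7).
Solve U^T U · c = U^T v for the coefficients: c = (-63/89, -70/89). The projection is proj_W(v) = U c.
Check: (v - proj_W(v)) · u_1 = 0  (should be 0).
Check: (v - proj_W(v)) · u_2 = 0  (should be 0).
Result: proj_W(v) = (147/89, -49/89, 0, 140/89).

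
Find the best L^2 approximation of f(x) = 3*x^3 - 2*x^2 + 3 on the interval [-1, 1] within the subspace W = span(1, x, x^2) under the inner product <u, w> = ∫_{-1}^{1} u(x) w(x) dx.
g(x) = -2*x^2 + 9*x/5 + 3

The best approximation g ∈ W is the orthogonal projection of f onto W. Writing g = a_0 + a_1 x + a_2 x^2, the coefficients solve the normal equations G · a = b where
  G_{ij} = <φ_i, φ_j> and b_i = <f, φ_i>, with φ_0 = 1, φ_1 = x, φ_2 = x^2.
G =
  [2, 0, 2/3]
  [0, 2/3, 0]
  [2/3, 0, 2/5],
b = (14/3, 6/5, 6/5).
Solving gives a_0 = 3, a_1 = 9/5, a_2 = -2, so
  g(x) = -2*x^2 + 9*x/5 + 3.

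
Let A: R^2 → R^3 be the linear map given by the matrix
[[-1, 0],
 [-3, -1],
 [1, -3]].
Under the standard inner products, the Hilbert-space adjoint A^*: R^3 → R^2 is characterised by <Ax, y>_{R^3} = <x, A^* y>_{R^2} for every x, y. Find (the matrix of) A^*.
A^* = A^T =
[[-1, -3, 1],
 [0, -1, -3]]

For real matrices with standard dot products, the defining identity <Ax, y> = <x, A^* y> gives (Ax)^T y = x^T (A^*) y, i.e. x^T A^T y = x^T (A^*) y. Since this holds for all x, y, we must have A^* = A^T. Therefore
A^* =
[[-1, -3, 1],
 [0, -1, -3]].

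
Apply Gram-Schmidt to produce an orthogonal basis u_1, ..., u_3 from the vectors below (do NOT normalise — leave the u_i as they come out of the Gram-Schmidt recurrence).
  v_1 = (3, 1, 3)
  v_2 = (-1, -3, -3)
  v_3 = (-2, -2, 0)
Orthogonal basis:
  u_1 = (3, 1, 3)
  u_2 = (26/19, -42/19, -12/19)
  u_3 = (-18/17, -18/17, 24/17)

Apply the Gram-Schmidt recurrence
  u_1 = v_1
  u_i = v_i − Σ_{j<i} ((v_i · u_j) / (u_j · u_j)) · u_j.

Step by step this gives:
  u_1 = (3, 1, 3)
  u_2 = (26/19, -42/19, -12/19)
  u_3 = (-18/17, -18/17, 24/17)

Orthogonality check:
  u_2 · u_1 = 0 (should be 0)
  u_3 · u_1 = 0 (should be 0)
  u_3 · u_2 = 0 (should be 0)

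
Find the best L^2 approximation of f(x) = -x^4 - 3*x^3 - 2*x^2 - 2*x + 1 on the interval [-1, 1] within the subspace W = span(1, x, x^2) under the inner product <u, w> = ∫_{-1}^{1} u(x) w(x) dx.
g(x) = -20*x^2/7 - 19*x/5 + 38/35

The best approximation g ∈ W is the orthogonal projection of f onto W. Writing g = a_0 + a_1 x + a_2 x^2, the coefficients solve the normal equations G · a = b where
  G_{ij} = <φ_i, φ_j> and b_i = <f, φ_i>, with φ_0 = 1, φ_1 = x, φ_2 = x^2.
G =
  [2, 0, 2/3]
  [0, 2/3, 0]
  [2/3, 0, 2/5],
b = (4/15, -38/15, -44/105).
Solving gives a_0 = 38/35, a_1 = -19/5, a_2 = -20/7, so
  g(x) = -20*x^2/7 - 19*x/5 + 38/35.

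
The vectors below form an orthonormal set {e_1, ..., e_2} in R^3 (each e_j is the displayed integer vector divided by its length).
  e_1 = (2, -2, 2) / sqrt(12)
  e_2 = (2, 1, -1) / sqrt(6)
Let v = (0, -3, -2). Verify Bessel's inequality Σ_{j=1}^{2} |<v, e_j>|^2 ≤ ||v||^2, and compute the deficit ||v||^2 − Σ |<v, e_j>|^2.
Σ |<v, e_j>|^2 = 1/2; ||v||^2 = 13; deficit = 25/2

Write each e_j = u_j / sqrt(<u_j, u_j>) where u_j is the displayed integer vector. Then <v, e_j> = <v, u_j> / sqrt(<u_j, u_j>), so |<v, e_j>|^2 = <v, u_j>^2 / <u_j, u_j>.
Coefficients: <v, e_1> = 2/sqrt(12), <v, e_2> = -1/sqrt(6).
Square and sum: Σ |<v, e_j>|^2 = 1/2.
Compute ||v||^2 = v·v = 13.
Deficit = 13 − 1/2 = 25/2 ≥ 0, confirming Bessel's inequality. (The deficit equals ||v − Σ <v,e_j> e_j||^2, the squared distance from v to span{e_j}.)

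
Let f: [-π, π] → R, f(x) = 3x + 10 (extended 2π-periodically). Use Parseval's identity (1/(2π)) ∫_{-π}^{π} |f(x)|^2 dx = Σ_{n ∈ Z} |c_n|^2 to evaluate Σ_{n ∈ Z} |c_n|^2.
Σ |c_n|^2 = 3π^2 + 100

Expand and integrate term by term over [-π, π]:
  ∫ (3x)^2 dx = 9·(2π^3/3); ∫ 2·3·(10)·x dx = 0 (odd integrand); ∫ 10^2 dx = 100·2π.
So (1/(2π)) ∫_{-π}^{π} (3x + 10)^2 dx = 9π^2/3 + 100 = 3π^2 + 100.
Parseval ⇒ Σ |c_n|^2 = 3π^2 + 100.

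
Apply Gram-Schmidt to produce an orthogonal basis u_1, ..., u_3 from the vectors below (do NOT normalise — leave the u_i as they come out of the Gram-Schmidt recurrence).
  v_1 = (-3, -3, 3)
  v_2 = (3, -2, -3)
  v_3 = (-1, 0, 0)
Orthogonal basis:
  u_1 = (-3, -3, 3)
  u_2 = (5/3, -10/3, -5/3)
  u_3 = (-1/2, 0, -1/2)

Apply the Gram-Schmidt recurrence
  u_1 = v_1
  u_i = v_i − Σ_{j<i} ((v_i · u_j) / (u_j · u_j)) · u_j.

Step by step this gives:
  u_1 = (-3, -3, 3)
  u_2 = (5/3, -10/3, -5/3)
  u_3 = (-1/2, 0, -1/2)

Orthogonality check:
  u_2 · u_1 = 0 (should be 0)
  u_3 · u_1 = 0 (should be 0)
  u_3 · u_2 = 0 (should be 0)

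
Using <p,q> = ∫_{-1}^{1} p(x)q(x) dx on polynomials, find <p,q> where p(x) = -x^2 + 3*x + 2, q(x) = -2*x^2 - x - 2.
<p,q> = -158/15

Expand the product: p(x)·q(x) = 2*x^4 - 5*x^3 - 5*x^2 - 8*x - 4.
∫_{-1}^{1} of each monomial x^k gives [2/(k+1) if k even, 0 if k odd]. Integrating term-by-term (or equivalently evaluating the antiderivative F(x) = 2*x^5/5 - 5*x^4/4 - 5*x^3/3 - 4*x^2 - 4*x at the endpoints):
  F(1) − F(−1) = -631/60 − (1/60) = -158/15.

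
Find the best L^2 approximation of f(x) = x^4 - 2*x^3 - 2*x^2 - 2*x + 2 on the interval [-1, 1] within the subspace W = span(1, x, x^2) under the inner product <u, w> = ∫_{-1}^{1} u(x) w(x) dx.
g(x) = -8*x^2/7 - 16*x/5 + 67/35

The best approximation g ∈ W is the orthogonal projection of f onto W. Writing g = a_0 + a_1 x + a_2 x^2, the coefficients solve the normal equations G · a = b where
  G_{ij} = <φ_i, φ_j> and b_i = <f, φ_i>, with φ_0 = 1, φ_1 = x, φ_2 = x^2.
G =
  [2, 0, 2/3]
  [0, 2/3, 0]
  [2/3, 0, 2/5],
b = (46/15, -32/15, 86/105).
Solving gives a_0 = 67/35, a_1 = -16/5, a_2 = -8/7, so
  g(x) = -8*x^2/7 - 16*x/5 + 67/35.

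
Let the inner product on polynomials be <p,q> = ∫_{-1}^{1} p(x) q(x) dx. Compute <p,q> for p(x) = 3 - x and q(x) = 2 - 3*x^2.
<p,q> = 6

Expand the product: p(x)·q(x) = 3*x^3 - 9*x^2 - 2*x + 6.
∫_{-1}^{1} of each monomial x^k gives [2/(k+1) if k even, 0 if k odd]. Integrating term-by-term (or equivalently evaluating the antiderivative F(x) = 3*x^4/4 - 3*x^3 - x^2 + 6*x at the endpoints):
  F(1) − F(−1) = 11/4 − (-13/4) = 6.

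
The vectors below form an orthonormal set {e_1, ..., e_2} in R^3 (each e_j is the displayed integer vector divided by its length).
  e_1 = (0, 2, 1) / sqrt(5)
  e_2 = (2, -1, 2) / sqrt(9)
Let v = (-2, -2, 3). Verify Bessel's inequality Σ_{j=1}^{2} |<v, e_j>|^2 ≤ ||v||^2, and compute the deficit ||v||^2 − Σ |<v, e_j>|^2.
Σ |<v, e_j>|^2 = 89/45; ||v||^2 = 17; deficit = 676/45

Write each e_j = u_j / sqrt(<u_j, u_j>) where u_j is the displayed integer vector. Then <v, e_j> = <v, u_j> / sqrt(<u_j, u_j>), so |<v, e_j>|^2 = <v, u_j>^2 / <u_j, u_j>.
Coefficients: <v, e_1> = -1/sqrt(5), <v, e_2> = 4/sqrt(9).
Square and sum: Σ |<v, e_j>|^2 = 89/45.
Compute ||v||^2 = v·v = 17.
Deficit = 17 − 89/45 = 676/45 ≥ 0, confirming Bessel's inequality. (The deficit equals ||v − Σ <v,e_j> e_j||^2, the squared distance from v to span{e_j}.)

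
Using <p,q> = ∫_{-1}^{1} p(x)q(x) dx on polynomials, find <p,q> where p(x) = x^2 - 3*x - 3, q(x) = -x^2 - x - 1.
<p,q> = 134/15

Expand the product: p(x)·q(x) = -x^4 + 2*x^3 + 5*x^2 + 6*x + 3.
∫_{-1}^{1} of each monomial x^k gives [2/(k+1) if k even, 0 if k odd]. Integrating term-by-term (or equivalently evaluating the antiderivative F(x) = -x^5/5 + x^4/2 + 5*x^3/3 + 3*x^2 + 3*x at the endpoints):
  F(1) − F(−1) = 239/30 − (-29/30) = 134/15.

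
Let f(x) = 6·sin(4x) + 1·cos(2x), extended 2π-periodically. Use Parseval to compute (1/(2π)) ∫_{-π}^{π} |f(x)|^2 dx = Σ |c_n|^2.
Σ |c_n|^2 = 37/2

Expand |f|^2 and use orthogonality of {sin(nx), cos(mx)} on [-π, π]:
  ∫_{-π}^{π} sin(nx)^2 dx = π, ∫ cos(mx)^2 dx = π, and cross terms integrate to 0.
So ∫_{-π}^{π} f(x)^2 dx = 6^2 · π + 1^2 · π = (36 + 1)π.
Divide by 2π: (36 + 1)/2 = 37/2.
By Parseval, this equals Σ |c_n|^2.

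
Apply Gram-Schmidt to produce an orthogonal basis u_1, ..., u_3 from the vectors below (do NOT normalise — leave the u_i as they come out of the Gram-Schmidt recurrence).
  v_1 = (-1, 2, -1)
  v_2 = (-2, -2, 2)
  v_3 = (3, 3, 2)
Orthogonal basis:
  u_1 = (-1, 2, -1)
  u_2 = (-8/3, -2/3, 4/3)
  u_3 = (15/14, 15/7, 45/14)

Apply the Gram-Schmidt recurrence
  u_1 = v_1
  u_i = v_i − Σ_{j<i} ((v_i · u_j) / (u_j · u_j)) · u_j.

Step by step this gives:
  u_1 = (-1, 2, -1)
  u_2 = (-8/3, -2/3, 4/3)
  u_3 = (15/14, 15/7, 45/14)

Orthogonality check:
  u_2 · u_1 = 0 (should be 0)
  u_3 · u_1 = 0 (should be 0)
  u_3 · u_2 = 0 (should be 0)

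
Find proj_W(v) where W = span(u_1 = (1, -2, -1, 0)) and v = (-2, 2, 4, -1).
proj_W(v) = (-5/3, 10/3, 5/3, 0)

Set up U = [u_1 | ... | u_1] ∈ R^(4×1). The projector onto W = col(U) is P = U (U^T U)^(-1) U^T.
Compute U^T U =
  [6],
and U^T v = (-10).
Solve U^T U · c = U^T v for the coefficients: c = (-5/3). The projection is proj_W(v) = U c.
Check: (v - proj_W(v)) · u_1 = 0  (should be 0).
Result: proj_W(v) = (-5/3, 10/3, 5/3, 0).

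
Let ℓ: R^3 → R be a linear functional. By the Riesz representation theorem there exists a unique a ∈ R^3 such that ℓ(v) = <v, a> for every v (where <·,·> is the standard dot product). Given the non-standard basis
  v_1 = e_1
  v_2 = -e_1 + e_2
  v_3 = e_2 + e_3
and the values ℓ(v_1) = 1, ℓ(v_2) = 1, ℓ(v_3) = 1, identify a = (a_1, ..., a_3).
a = (1, 2, -1)

Write a = (a_1, ..., a_3) in the standard basis. For each basis vector v_i, ℓ(v_i) = <v_i, a> is a linear equation in the a_j's. Collect the n equations into a matrix system V a = ℓ, where row i of V is v_i (expressed in the standard basis). Since V is invertible (lower-triangular with 1s on the diagonal, up to permutation), solve by back-substitution:
  V =
[[1, 0, 0],
 [-1, 1, 0],
 [0, 1, 1]]
  V a = (1, 1, 1)
Solving gives a = (1, 2, -1).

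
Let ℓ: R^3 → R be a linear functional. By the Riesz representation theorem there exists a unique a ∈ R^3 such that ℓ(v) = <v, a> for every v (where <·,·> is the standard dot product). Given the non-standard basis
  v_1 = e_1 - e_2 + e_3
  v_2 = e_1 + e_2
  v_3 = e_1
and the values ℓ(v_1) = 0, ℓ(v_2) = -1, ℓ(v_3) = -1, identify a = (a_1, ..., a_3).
a = (-1, 0, 1)

Write a = (a_1, ..., a_3) in the standard basis. For each basis vector v_i, ℓ(v_i) = <v_i, a> is a linear equation in the a_j's. Collect the n equations into a matrix system V a = ℓ, where row i of V is v_i (expressed in the standard basis). Since V is invertible (lower-triangular with 1s on the diagonal, up to permutation), solve by back-substitution:
  V =
[[1, -1, 1],
 [1, 1, 0],
 [1, 0, 0]]
  V a = (0, -1, -1)
Solving gives a = (-1, 0, 1).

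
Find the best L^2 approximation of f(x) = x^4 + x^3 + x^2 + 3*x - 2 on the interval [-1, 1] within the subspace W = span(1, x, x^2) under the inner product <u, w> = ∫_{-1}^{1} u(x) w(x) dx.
g(x) = 13*x^2/7 + 18*x/5 - 73/35

The best approximation g ∈ W is the orthogonal projection of f onto W. Writing g = a_0 + a_1 x + a_2 x^2, the coefficients solve the normal equations G · a = b where
  G_{ij} = <φ_i, φ_j> and b_i = <f, φ_i>, with φ_0 = 1, φ_1 = x, φ_2 = x^2.
G =
  [2, 0, 2/3]
  [0, 2/3, 0]
  [2/3, 0, 2/5],
b = (-44/15, 12/5, -68/105).
Solving gives a_0 = -73/35, a_1 = 18/5, a_2 = 13/7, so
  g(x) = 13*x^2/7 + 18*x/5 - 73/35.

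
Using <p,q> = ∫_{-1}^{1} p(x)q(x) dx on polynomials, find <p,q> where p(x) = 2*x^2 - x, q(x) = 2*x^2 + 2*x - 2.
<p,q> = -12/5

Expand the product: p(x)·q(x) = 4*x^4 + 2*x^3 - 6*x^2 + 2*x.
∫_{-1}^{1} of each monomial x^k gives [2/(k+1) if k even, 0 if k odd]. Integrating term-by-term (or equivalently evaluating the antiderivative F(x) = 4*x^5/5 + x^4/2 - 2*x^3 + x^2 at the endpoints):
  F(1) − F(−1) = 3/10 − (27/10) = -12/5.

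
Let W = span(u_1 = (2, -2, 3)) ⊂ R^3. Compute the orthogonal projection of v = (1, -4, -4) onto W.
proj_W(v) = (-4/17, 4/17, -6/17)

Set up U = [u_1 | ... | u_1] ∈ R^(3×1). The projector onto W = col(U) is P = U (U^T U)^(-1) U^T.
Compute U^T U =
  [17],
and U^T v = (-2).
Solve U^T U · c = U^T v for the coefficients: c = (-2/17). The projection is proj_W(v) = U c.
Check: (v - proj_W(v)) · u_1 = 0  (should be 0).
Result: proj_W(v) = (-4/17, 4/17, -6/17).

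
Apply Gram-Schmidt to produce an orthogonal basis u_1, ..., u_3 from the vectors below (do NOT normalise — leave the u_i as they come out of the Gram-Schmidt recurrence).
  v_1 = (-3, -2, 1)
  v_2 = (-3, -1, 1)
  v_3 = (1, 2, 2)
Orthogonal basis:
  u_1 = (-3, -2, 1)
  u_2 = (-3/7, 5/7, 1/7)
  u_3 = (7/10, 0, 21/10)

Apply the Gram-Schmidt recurrence
  u_1 = v_1
  u_i = v_i − Σ_{j<i} ((v_i · u_j) / (u_j · u_j)) · u_j.

Step by step this gives:
  u_1 = (-3, -2, 1)
  u_2 = (-3/7, 5/7, 1/7)
  u_3 = (7/10, 0, 21/10)

Orthogonality check:
  u_2 · u_1 = 0 (should be 0)
  u_3 · u_1 = 0 (should be 0)
  u_3 · u_2 = 0 (should be 0)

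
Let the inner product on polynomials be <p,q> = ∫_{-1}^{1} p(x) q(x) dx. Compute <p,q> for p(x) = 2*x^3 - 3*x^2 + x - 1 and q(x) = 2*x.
<p,q> = 44/15

Expand the product: p(x)·q(x) = 4*x^4 - 6*x^3 + 2*x^2 - 2*x.
∫_{-1}^{1} of each monomial x^k gives [2/(k+1) if k even, 0 if k odd]. Integrating term-by-term (or equivalently evaluating the antiderivative F(x) = 4*x^5/5 - 3*x^4/2 + 2*x^3/3 - x^2 at the endpoints):
  F(1) − F(−1) = -31/30 − (-119/30) = 44/15.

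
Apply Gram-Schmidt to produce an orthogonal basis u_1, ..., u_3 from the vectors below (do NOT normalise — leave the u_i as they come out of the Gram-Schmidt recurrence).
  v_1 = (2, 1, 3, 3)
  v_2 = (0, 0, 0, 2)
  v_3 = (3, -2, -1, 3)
Orthogonal basis:
  u_1 = (2, 1, 3, 3)
  u_2 = (-12/23, -6/23, -18/23, 28/23)
  u_3 = (20/7, -29/14, -17/14, 0)

Apply the Gram-Schmidt recurrence
  u_1 = v_1
  u_i = v_i − Σ_{j<i} ((v_i · u_j) / (u_j · u_j)) · u_j.

Step by step this gives:
  u_1 = (2, 1, 3, 3)
  u_2 = (-12/23, -6/23, -18/23, 28/23)
  u_3 = (20/7, -29/14, -17/14, 0)

Orthogonality check:
  u_2 · u_1 = 0 (should be 0)
  u_3 · u_1 = 0 (should be 0)
  u_3 · u_2 = 0 (should be 0)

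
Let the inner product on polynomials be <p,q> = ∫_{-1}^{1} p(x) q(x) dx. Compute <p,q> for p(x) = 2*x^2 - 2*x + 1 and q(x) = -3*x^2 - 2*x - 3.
<p,q> = -176/15

Expand the product: p(x)·q(x) = -6*x^4 + 2*x^3 - 5*x^2 + 4*x - 3.
∫_{-1}^{1} of each monomial x^k gives [2/(k+1) if k even, 0 if k odd]. Integrating term-by-term (or equivalently evaluating the antiderivative F(x) = -6*x^5/5 + x^4/2 - 5*x^3/3 + 2*x^2 - 3*x at the endpoints):
  F(1) − F(−1) = -101/30 − (251/30) = -176/15.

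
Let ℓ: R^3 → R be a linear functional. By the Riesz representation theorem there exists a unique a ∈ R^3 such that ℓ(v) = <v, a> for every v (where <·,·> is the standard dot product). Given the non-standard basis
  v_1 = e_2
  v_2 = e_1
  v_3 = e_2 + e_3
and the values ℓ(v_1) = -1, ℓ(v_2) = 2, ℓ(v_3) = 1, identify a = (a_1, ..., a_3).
a = (2, -1, 2)

Write a = (a_1, ..., a_3) in the standard basis. For each basis vector v_i, ℓ(v_i) = <v_i, a> is a linear equation in the a_j's. Collect the n equations into a matrix system V a = ℓ, where row i of V is v_i (expressed in the standard basis). Since V is invertible (lower-triangular with 1s on the diagonal, up to permutation), solve by back-substitution:
  V =
[[0, 1, 0],
 [1, 0, 0],
 [0, 1, 1]]
  V a = (-1, 2, 1)
Solving gives a = (2, -1, 2).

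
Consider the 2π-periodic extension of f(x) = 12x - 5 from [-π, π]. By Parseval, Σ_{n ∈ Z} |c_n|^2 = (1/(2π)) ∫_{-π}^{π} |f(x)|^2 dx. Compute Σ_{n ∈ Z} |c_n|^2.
Σ |c_n|^2 = 48π^2 + 25

Expand and integrate term by term over [-π, π]:
  ∫ (12x)^2 dx = 144·(2π^3/3); ∫ 2·12·(-5)·x dx = 0 (odd integrand); ∫ (-5)^2 dx = 25·2π.
So (1/(2π)) ∫_{-π}^{π} (12x - 5)^2 dx = 144π^2/3 + 25 = 48π^2 + 25.
Parseval ⇒ Σ |c_n|^2 = 48π^2 + 25.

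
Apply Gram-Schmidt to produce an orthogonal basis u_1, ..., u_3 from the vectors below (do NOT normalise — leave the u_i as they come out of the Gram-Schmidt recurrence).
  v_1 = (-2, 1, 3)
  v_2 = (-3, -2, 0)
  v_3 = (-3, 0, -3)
Orthogonal basis:
  u_1 = (-2, 1, 3)
  u_2 = (-17/7, -16/7, -6/7)
  u_3 = (-117/83, 351/166, -273/166)

Apply the Gram-Schmidt recurrence
  u_1 = v_1
  u_i = v_i − Σ_{j<i} ((v_i · u_j) / (u_j · u_j)) · u_j.

Step by step this gives:
  u_1 = (-2, 1, 3)
  u_2 = (-17/7, -16/7, -6/7)
  u_3 = (-117/83, 351/166, -273/166)

Orthogonality check:
  u_2 · u_1 = 0 (should be 0)
  u_3 · u_1 = 0 (should be 0)
  u_3 · u_2 = 0 (should be 0)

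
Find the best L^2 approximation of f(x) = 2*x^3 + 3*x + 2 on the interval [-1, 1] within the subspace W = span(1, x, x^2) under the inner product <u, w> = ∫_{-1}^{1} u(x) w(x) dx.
g(x) = 21*x/5 + 2

The best approximation g ∈ W is the orthogonal projection of f onto W. Writing g = a_0 + a_1 x + a_2 x^2, the coefficients solve the normal equations G · a = b where
  G_{ij} = <φ_i, φ_j> and b_i = <f, φ_i>, with φ_0 = 1, φ_1 = x, φ_2 = x^2.
G =
  [2, 0, 2/3]
  [0, 2/3, 0]
  [2/3, 0, 2/5],
b = (4, 14/5, 4/3).
Solving gives a_0 = 2, a_1 = 21/5, a_2 = 0, so
  g(x) = 21*x/5 + 2.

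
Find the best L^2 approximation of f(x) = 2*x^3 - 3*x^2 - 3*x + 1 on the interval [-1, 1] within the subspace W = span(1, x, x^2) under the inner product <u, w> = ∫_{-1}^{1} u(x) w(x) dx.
g(x) = -3*x^2 - 9*x/5 + 1

The best approximation g ∈ W is the orthogonal projection of f onto W. Writing g = a_0 + a_1 x + a_2 x^2, the coefficients solve the normal equations G · a = b where
  G_{ij} = <φ_i, φ_j> and b_i = <f, φ_i>, with φ_0 = 1, φ_1 = x, φ_2 = x^2.
G =
  [2, 0, 2/3]
  [0, 2/3, 0]
  [2/3, 0, 2/5],
b = (0, -6/5, -8/15).
Solving gives a_0 = 1, a_1 = -9/5, a_2 = -3, so
  g(x) = -3*x^2 - 9*x/5 + 1.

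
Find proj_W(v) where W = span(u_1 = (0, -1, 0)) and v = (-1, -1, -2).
proj_W(v) = (0, -1, 0)

Set up U = [u_1 | ... | u_1] ∈ R^(3×1). The projector onto W = col(U) is P = U (U^T U)^(-1) U^T.
Compute U^T U =
  [1],
and U^T v = (1).
Solve U^T U · c = U^T v for the coefficients: c = (1). The projection is proj_W(v) = U c.
Check: (v - proj_W(v)) · u_1 = 0  (should be 0).
Result: proj_W(v) = (0, -1, 0).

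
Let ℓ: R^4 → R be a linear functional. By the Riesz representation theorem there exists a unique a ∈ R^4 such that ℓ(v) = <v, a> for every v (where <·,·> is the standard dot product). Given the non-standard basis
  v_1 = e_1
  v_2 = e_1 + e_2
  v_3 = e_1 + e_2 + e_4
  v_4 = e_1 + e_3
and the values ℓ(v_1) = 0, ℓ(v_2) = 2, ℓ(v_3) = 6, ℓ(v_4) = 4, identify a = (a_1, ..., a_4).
a = (0, 2, 4, 4)

Write a = (a_1, ..., a_4) in the standard basis. For each basis vector v_i, ℓ(v_i) = <v_i, a> is a linear equation in the a_j's. Collect the n equations into a matrix system V a = ℓ, where row i of V is v_i (expressed in the standard basis). Since V is invertible (lower-triangular with 1s on the diagonal, up to permutation), solve by back-substitution:
  V =
[[1, 0, 0, 0],
 [1, 1, 0, 0],
 [1, 1, 0, 1],
 [1, 0, 1, 0]]
  V a = (0, 2, 6, 4)
Solving gives a = (0, 2, 4, 4).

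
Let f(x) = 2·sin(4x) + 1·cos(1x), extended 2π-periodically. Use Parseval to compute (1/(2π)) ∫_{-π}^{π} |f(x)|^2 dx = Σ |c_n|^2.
Σ |c_n|^2 = 5/2

Expand |f|^2 and use orthogonality of {sin(nx), cos(mx)} on [-π, π]:
  ∫_{-π}^{π} sin(nx)^2 dx = π, ∫ cos(mx)^2 dx = π, and cross terms integrate to 0.
So ∫_{-π}^{π} f(x)^2 dx = 2^2 · π + 1^2 · π = (4 + 1)π.
Divide by 2π: (4 + 1)/2 = 5/2.
By Parseval, this equals Σ |c_n|^2.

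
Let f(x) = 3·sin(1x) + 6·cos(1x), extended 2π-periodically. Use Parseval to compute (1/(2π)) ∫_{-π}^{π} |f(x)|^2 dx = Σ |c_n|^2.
Σ |c_n|^2 = 45/2

Expand |f|^2 and use orthogonality of {sin(nx), cos(mx)} on [-π, π]:
  ∫_{-π}^{π} sin(nx)^2 dx = π, ∫ cos(mx)^2 dx = π, and cross terms integrate to 0.
So ∫_{-π}^{π} f(x)^2 dx = 3^2 · π + 6^2 · π = (9 + 36)π.
Divide by 2π: (9 + 36)/2 = 45/2.
By Parseval, this equals Σ |c_n|^2.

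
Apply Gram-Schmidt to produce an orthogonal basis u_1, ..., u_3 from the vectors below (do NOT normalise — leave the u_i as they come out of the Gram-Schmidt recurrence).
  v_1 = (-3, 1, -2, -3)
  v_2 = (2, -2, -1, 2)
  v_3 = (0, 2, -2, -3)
Orthogonal basis:
  u_1 = (-3, 1, -2, -3)
  u_2 = (10/23, -34/23, -47/23, 10/23)
  u_3 = (61/31, 203/155, -116/155, -32/31)

Apply the Gram-Schmidt recurrence
  u_1 = v_1
  u_i = v_i − Σ_{j<i} ((v_i · u_j) / (u_j · u_j)) · u_j.

Step by step this gives:
  u_1 = (-3, 1, -2, -3)
  u_2 = (10/23, -34/23, -47/23, 10/23)
  u_3 = (61/31, 203/155, -116/155, -32/31)

Orthogonality check:
  u_2 · u_1 = 0 (should be 0)
  u_3 · u_1 = 0 (should be 0)
  u_3 · u_2 = 0 (should be 0)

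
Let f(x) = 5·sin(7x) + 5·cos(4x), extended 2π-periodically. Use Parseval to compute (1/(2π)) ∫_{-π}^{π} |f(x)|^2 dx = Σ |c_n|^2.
Σ |c_n|^2 = 25

Expand |f|^2 and use orthogonality of {sin(nx), cos(mx)} on [-π, π]:
  ∫_{-π}^{π} sin(nx)^2 dx = π, ∫ cos(mx)^2 dx = π, and cross terms integrate to 0.
So ∫_{-π}^{π} f(x)^2 dx = 5^2 · π + 5^2 · π = (25 + 25)π.
Divide by 2π: (25 + 25)/2 = 25.
By Parseval, this equals Σ |c_n|^2.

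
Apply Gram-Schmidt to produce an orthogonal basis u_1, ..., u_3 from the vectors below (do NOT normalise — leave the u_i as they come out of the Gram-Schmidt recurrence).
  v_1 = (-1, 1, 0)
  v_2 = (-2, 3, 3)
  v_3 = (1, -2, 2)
Orthogonal basis:
  u_1 = (-1, 1, 0)
  u_2 = (1/2, 1/2, 3)
  u_3 = (-15/19, -15/19, 5/19)

Apply the Gram-Schmidt recurrence
  u_1 = v_1
  u_i = v_i − Σ_{j<i} ((v_i · u_j) / (u_j · u_j)) · u_j.

Step by step this gives:
  u_1 = (-1, 1, 0)
  u_2 = (1/2, 1/2, 3)
  u_3 = (-15/19, -15/19, 5/19)

Orthogonality check:
  u_2 · u_1 = 0 (should be 0)
  u_3 · u_1 = 0 (should be 0)
  u_3 · u_2 = 0 (should be 0)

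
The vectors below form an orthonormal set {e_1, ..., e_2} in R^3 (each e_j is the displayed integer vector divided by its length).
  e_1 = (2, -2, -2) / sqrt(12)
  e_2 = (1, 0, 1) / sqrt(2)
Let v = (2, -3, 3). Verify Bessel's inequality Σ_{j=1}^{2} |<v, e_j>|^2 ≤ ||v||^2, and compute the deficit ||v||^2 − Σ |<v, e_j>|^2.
Σ |<v, e_j>|^2 = 83/6; ||v||^2 = 22; deficit = 49/6

Write each e_j = u_j / sqrt(<u_j, u_j>) where u_j is the displayed integer vector. Then <v, e_j> = <v, u_j> / sqrt(<u_j, u_j>), so |<v, e_j>|^2 = <v, u_j>^2 / <u_j, u_j>.
Coefficients: <v, e_1> = 4/sqrt(12), <v, e_2> = 5/sqrt(2).
Square and sum: Σ |<v, e_j>|^2 = 83/6.
Compute ||v||^2 = v·v = 22.
Deficit = 22 − 83/6 = 49/6 ≥ 0, confirming Bessel's inequality. (The deficit equals ||v − Σ <v,e_j> e_j||^2, the squared distance from v to span{e_j}.)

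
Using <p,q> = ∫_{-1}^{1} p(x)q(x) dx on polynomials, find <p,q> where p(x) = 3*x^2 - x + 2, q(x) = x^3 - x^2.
<p,q> = -44/15

Expand the product: p(x)·q(x) = 3*x^5 - 4*x^4 + 3*x^3 - 2*x^2.
∫_{-1}^{1} of each monomial x^k gives [2/(k+1) if k even, 0 if k odd]. Integrating term-by-term (or equivalently evaluating the antiderivative F(x) = x^6/2 - 4*x^5/5 + 3*x^4/4 - 2*x^3/3 at the endpoints):
  F(1) − F(−1) = -13/60 − (163/60) = -44/15.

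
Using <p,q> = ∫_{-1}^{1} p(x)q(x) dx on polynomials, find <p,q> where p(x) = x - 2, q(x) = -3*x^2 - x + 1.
<p,q> = -2/3

Expand the product: p(x)·q(x) = -3*x^3 + 5*x^2 + 3*x - 2.
∫_{-1}^{1} of each monomial x^k gives [2/(k+1) if k even, 0 if k odd]. Integrating term-by-term (or equivalently evaluating the antiderivative F(x) = -3*x^4/4 + 5*x^3/3 + 3*x^2/2 - 2*x at the endpoints):
  F(1) − F(−1) = 5/12 − (13/12) = -2/3.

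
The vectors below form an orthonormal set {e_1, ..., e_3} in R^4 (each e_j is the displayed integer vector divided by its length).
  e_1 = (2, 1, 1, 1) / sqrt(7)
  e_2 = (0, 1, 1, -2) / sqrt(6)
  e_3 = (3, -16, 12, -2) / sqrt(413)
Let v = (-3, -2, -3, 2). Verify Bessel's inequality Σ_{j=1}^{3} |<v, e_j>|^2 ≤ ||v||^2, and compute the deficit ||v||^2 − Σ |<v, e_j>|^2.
Σ |<v, e_j>|^2 = 3041/118; ||v||^2 = 26; deficit = 27/118

Write each e_j = u_j / sqrt(<u_j, u_j>) where u_j is the displayed integer vector. Then <v, e_j> = <v, u_j> / sqrt(<u_j, u_j>), so |<v, e_j>|^2 = <v, u_j>^2 / <u_j, u_j>.
Coefficients: <v, e_1> = -9/sqrt(7), <v, e_2> = -9/sqrt(6), <v, e_3> = -17/sqrt(413).
Square and sum: Σ |<v, e_j>|^2 = 3041/118.
Compute ||v||^2 = v·v = 26.
Deficit = 26 − 3041/118 = 27/118 ≥ 0, confirming Bessel's inequality. (The deficit equals ||v − Σ <v,e_j> e_j||^2, the squared distance from v to span{e_j}.)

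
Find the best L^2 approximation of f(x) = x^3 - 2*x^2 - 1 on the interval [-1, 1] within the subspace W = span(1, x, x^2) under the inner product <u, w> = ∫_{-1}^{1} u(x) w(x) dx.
g(x) = -2*x^2 + 3*x/5 - 1

The best approximation g ∈ W is the orthogonal projection of f onto W. Writing g = a_0 + a_1 x + a_2 x^2, the coefficients solve the normal equations G · a = b where
  G_{ij} = <φ_i, φ_j> and b_i = <f, φ_i>, with φ_0 = 1, φ_1 = x, φ_2 = x^2.
G =
  [2, 0, 2/3]
  [0, 2/3, 0]
  [2/3, 0, 2/5],
b = (-10/3, 2/5, -22/15).
Solving gives a_0 = -1, a_1 = 3/5, a_2 = -2, so
  g(x) = -2*x^2 + 3*x/5 - 1.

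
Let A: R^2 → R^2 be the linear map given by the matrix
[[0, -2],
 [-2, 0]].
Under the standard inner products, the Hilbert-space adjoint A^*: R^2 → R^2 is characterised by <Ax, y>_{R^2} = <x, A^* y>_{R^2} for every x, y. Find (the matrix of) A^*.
A^* = A^T =
[[0, -2],
 [-2, 0]]

For real matrices with standard dot products, the defining identity <Ax, y> = <x, A^* y> gives (Ax)^T y = x^T (A^*) y, i.e. x^T A^T y = x^T (A^*) y. Since this holds for all x, y, we must have A^* = A^T. Therefore
A^* =
[[0, -2],
 [-2, 0]].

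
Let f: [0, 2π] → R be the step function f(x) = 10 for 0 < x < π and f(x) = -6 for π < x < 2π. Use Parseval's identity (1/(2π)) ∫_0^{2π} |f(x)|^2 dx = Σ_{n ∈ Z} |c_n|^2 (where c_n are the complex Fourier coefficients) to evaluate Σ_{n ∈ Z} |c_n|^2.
Σ |c_n|^2 = 68

Parseval equates the L^2 energy of f (normalised by 1/(2π)) with the ℓ^2 sum of its Fourier coefficients: (1/(2π)) ∫_0^{2π} |f|^2 = Σ |c_n|^2.
Compute the left side: (1/(2π)) [∫_0^π 10^2 dx + ∫_π^{2π} (-6)^2 dx] = (1/(2π)) · (100π + 36π) = (100 + 36)/2 = 68.
So Σ_{n ∈ Z} |c_n|^2 = 68.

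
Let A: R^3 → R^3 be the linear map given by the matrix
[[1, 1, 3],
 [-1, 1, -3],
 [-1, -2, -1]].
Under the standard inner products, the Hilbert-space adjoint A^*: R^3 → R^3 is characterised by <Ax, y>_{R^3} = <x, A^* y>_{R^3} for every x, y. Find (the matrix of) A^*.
A^* = A^T =
[[1, -1, -1],
 [1, 1, -2],
 [3, -3, -1]]

For real matrices with standard dot products, the defining identity <Ax, y> = <x, A^* y> gives (Ax)^T y = x^T (A^*) y, i.e. x^T A^T y = x^T (A^*) y. Since this holds for all x, y, we must have A^* = A^T. Therefore
A^* =
[[1, -1, -1],
 [1, 1, -2],
 [3, -3, -1]].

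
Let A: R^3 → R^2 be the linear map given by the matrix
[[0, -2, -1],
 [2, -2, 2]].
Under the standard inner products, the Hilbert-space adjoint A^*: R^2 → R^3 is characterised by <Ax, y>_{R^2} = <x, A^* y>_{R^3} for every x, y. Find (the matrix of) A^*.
A^* = A^T =
[[0, 2],
 [-2, -2],
 [-1, 2]]

For real matrices with standard dot products, the defining identity <Ax, y> = <x, A^* y> gives (Ax)^T y = x^T (A^*) y, i.e. x^T A^T y = x^T (A^*) y. Since this holds for all x, y, we must have A^* = A^T. Therefore
A^* =
[[0, 2],
 [-2, -2],
 [-1, 2]].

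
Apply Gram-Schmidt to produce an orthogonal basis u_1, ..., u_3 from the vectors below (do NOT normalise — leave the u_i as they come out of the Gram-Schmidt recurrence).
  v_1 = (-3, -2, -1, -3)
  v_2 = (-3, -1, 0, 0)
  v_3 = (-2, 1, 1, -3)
Orthogonal basis:
  u_1 = (-3, -2, -1, -3)
  u_2 = (-36/23, -1/23, 11/23, 33/23)
  u_3 = (-74/109, 222/109, 174/109, -132/109)

Apply the Gram-Schmidt recurrence
  u_1 = v_1
  u_i = v_i − Σ_{j<i} ((v_i · u_j) / (u_j · u_j)) · u_j.

Step by step this gives:
  u_1 = (-3, -2, -1, -3)
  u_2 = (-36/23, -1/23, 11/23, 33/23)
  u_3 = (-74/109, 222/109, 174/109, -132/109)

Orthogonality check:
  u_2 · u_1 = 0 (should be 0)
  u_3 · u_1 = 0 (should be 0)
  u_3 · u_2 = 0 (should be 0)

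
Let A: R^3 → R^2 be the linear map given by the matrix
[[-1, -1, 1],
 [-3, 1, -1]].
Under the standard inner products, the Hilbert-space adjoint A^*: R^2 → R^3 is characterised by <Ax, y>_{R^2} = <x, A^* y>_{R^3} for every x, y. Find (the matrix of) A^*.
A^* = A^T =
[[-1, -3],
 [-1, 1],
 [1, -1]]

For real matrices with standard dot products, the defining identity <Ax, y> = <x, A^* y> gives (Ax)^T y = x^T (A^*) y, i.e. x^T A^T y = x^T (A^*) y. Since this holds for all x, y, we must have A^* = A^T. Therefore
A^* =
[[-1, -3],
 [-1, 1],
 [1, -1]].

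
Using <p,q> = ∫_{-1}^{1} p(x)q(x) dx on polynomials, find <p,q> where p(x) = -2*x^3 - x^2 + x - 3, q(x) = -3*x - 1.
<p,q> = 106/15

Expand the product: p(x)·q(x) = 6*x^4 + 5*x^3 - 2*x^2 + 8*x + 3.
∫_{-1}^{1} of each monomial x^k gives [2/(k+1) if k even, 0 if k odd]. Integrating term-by-term (or equivalently evaluating the antiderivative F(x) = 6*x^5/5 + 5*x^4/4 - 2*x^3/3 + 4*x^2 + 3*x at the endpoints):
  F(1) − F(−1) = 527/60 − (103/60) = 106/15.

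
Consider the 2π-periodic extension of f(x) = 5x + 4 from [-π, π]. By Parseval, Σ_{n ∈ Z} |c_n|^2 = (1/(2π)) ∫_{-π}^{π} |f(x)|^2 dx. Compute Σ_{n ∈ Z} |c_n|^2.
Σ |c_n|^2 = 25π^2/3 + 16

Expand and integrate term by term over [-π, π]:
  ∫ (5x)^2 dx = 25·(2π^3/3); ∫ 2·5·(4)·x dx = 0 (odd integrand); ∫ 4^2 dx = 16·2π.
So (1/(2π)) ∫_{-π}^{π} (5x + 4)^2 dx = 25π^2/3 + 16 = 25π^2/3 + 16.
Parseval ⇒ Σ |c_n|^2 = 25π^2/3 + 16.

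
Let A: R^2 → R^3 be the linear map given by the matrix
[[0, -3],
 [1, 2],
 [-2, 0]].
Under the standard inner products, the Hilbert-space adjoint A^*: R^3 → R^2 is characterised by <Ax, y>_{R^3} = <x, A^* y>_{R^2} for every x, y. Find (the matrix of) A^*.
A^* = A^T =
[[0, 1, -2],
 [-3, 2, 0]]

For real matrices with standard dot products, the defining identity <Ax, y> = <x, A^* y> gives (Ax)^T y = x^T (A^*) y, i.e. x^T A^T y = x^T (A^*) y. Since this holds for all x, y, we must have A^* = A^T. Therefore
A^* =
[[0, 1, -2],
 [-3, 2, 0]].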